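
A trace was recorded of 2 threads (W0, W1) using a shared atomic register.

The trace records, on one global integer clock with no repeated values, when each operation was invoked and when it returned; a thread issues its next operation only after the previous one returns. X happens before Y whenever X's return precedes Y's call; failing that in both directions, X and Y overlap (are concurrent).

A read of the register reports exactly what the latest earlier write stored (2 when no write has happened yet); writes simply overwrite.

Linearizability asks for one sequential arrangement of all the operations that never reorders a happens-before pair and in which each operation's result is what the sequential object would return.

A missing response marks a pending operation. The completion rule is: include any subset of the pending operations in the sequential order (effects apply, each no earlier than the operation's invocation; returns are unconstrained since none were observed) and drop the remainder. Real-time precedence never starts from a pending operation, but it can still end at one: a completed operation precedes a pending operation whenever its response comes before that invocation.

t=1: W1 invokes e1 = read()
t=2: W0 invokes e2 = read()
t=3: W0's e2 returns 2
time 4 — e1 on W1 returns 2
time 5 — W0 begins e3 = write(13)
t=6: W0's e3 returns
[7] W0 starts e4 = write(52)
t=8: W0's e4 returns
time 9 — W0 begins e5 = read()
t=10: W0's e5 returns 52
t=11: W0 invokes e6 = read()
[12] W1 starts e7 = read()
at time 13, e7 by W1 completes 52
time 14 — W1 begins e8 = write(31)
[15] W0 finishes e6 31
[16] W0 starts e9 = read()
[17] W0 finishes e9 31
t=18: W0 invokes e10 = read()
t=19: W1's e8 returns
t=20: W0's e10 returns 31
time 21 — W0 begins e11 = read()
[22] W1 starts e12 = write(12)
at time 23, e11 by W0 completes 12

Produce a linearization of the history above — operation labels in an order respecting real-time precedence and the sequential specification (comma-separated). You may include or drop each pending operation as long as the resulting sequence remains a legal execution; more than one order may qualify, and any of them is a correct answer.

e1, e2, e3, e4, e5, e7, e8, e6, e9, e10, e12, e11

1. e1 read() → 2, leaving value 2
2. e2 read() → 2, leaving value 2
3. e3 write(13), leaving value 13
4. e4 write(52), leaving value 52
5. e5 read() → 52, leaving value 52
6. e7 read() → 52, leaving value 52
7. e8 write(31), leaving value 31
8. e6 read() → 31, leaving value 31
9. e9 read() → 31, leaving value 31
10. e10 read() → 31, leaving value 31
11. e12 write(12) (pending, included), leaving value 12
12. e11 read() → 12, leaving value 12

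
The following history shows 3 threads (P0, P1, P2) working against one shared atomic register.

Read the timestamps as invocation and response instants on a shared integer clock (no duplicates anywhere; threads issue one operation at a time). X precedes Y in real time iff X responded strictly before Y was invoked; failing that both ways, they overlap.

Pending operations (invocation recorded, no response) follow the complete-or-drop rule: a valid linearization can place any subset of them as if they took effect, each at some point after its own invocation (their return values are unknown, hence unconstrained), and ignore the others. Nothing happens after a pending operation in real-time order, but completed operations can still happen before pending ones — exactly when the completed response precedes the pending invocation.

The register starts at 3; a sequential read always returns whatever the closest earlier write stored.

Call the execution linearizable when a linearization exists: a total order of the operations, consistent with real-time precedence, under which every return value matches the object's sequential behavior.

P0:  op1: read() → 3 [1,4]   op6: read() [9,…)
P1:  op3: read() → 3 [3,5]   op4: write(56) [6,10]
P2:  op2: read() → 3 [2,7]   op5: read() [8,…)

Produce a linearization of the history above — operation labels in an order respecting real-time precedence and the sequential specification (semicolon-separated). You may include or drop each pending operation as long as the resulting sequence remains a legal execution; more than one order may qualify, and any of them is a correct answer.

after step 1 (op1 read() → 3): value 3
after step 2 (op2 read() → 3): value 3
after step 3 (op3 read() → 3): value 3
after step 4 (op4 write(56)): value 56

op1; op2; op3; op4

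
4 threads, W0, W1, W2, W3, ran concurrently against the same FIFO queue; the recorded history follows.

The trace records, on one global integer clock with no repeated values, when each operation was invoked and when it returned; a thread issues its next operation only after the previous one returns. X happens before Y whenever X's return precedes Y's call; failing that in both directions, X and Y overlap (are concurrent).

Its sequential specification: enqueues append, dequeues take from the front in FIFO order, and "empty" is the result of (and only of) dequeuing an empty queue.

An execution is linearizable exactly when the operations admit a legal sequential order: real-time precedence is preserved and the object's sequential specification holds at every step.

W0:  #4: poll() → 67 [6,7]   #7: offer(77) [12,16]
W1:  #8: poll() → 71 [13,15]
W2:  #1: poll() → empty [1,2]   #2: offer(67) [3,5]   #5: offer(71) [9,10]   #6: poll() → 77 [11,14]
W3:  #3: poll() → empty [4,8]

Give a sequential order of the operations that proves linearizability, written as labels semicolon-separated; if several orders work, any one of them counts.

#1; #2; #4; #3; #5; #7; #8; #6

step 1: #1 poll() → empty — queue <>
step 2: #2 offer(67) — queue <67>
step 3: #4 poll() → 67 — queue <>
step 4: #3 poll() → empty — queue <>
step 5: #5 offer(71) — queue <71>
step 6: #7 offer(77) — queue <71,77>
step 7: #8 poll() → 71 — queue <77>
step 8: #6 poll() → 77 — queue <>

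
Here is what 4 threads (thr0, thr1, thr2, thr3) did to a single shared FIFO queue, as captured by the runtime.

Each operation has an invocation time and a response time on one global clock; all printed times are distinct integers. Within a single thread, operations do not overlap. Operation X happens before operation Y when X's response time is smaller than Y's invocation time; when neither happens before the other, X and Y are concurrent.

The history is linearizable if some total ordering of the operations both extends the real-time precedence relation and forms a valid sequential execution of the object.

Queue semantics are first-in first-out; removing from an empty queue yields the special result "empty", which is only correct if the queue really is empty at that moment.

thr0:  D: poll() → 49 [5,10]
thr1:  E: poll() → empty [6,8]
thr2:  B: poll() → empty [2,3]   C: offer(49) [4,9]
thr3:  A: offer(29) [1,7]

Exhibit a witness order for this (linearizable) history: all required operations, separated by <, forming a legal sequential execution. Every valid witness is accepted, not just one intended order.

step 1: B poll() → empty — queue <>
step 2: C offer(49) — queue <49>
step 3: D poll() → 49 — queue <>
step 4: E poll() → empty — queue <>
step 5: A offer(29) — queue <29>

B < C < D < E < A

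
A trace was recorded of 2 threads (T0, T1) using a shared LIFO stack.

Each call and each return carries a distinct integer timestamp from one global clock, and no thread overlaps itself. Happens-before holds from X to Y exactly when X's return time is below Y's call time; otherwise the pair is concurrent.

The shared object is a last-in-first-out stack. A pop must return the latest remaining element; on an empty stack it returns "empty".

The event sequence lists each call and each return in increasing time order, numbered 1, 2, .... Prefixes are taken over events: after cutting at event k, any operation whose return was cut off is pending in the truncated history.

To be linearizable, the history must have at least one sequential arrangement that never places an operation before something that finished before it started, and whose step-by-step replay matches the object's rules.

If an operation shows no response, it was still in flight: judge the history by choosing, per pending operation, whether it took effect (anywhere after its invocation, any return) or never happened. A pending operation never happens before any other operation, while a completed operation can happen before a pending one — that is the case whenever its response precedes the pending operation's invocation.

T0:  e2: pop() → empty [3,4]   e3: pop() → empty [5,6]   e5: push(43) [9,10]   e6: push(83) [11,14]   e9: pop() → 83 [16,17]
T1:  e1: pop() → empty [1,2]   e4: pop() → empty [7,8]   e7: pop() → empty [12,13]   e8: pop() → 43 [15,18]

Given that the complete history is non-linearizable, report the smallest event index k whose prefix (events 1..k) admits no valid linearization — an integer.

events 1..12 are linearizable, e.g. via e1, e2, e3, e4, e5:
after step 1 (e1 pop() → empty): stack <>
after step 2 (e2 pop() → empty): stack <>
after step 3 (e3 pop() → empty): stack <>
after step 4 (e4 pop() → empty): stack <>
after step 5 (e5 push(43)): stack <43>
event 13 — e7's response, time 13 — after it, nothing linearizes
every completion of the 1 pending operation (e6) was checked; none linearizes
one such order, e1, e2, e3, e4, e5, e7 (pending dropped), breaks at step 6 where e7 pop() → empty is illegal

13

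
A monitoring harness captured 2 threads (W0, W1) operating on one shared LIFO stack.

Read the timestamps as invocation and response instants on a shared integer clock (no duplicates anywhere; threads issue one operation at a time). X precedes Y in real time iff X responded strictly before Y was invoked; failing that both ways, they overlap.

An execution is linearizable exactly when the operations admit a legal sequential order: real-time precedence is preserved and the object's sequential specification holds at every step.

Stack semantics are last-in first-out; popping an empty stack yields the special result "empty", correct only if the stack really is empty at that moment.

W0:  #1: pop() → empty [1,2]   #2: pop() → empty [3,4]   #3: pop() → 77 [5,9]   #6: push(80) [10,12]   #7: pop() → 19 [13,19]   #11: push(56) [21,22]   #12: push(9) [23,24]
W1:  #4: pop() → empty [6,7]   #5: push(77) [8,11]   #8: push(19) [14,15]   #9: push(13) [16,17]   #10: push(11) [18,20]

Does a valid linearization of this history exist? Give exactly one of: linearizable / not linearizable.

a witness: #1, #2, #4, #5, #3, #6, #8, #7, #9, #10, #11, #12
1. #1 pop() → empty, leaving stack <>
2. #2 pop() → empty, leaving stack <>
3. #4 pop() → empty, leaving stack <>
4. #5 push(77), leaving stack <77>
5. #3 pop() → 77, leaving stack <>
6. #6 push(80), leaving stack <80>
7. #8 push(19), leaving stack <80,19>
8. #7 pop() → 19, leaving stack <80>
9. #9 push(13), leaving stack <80,13>
10. #10 push(11), leaving stack <80,13,11>
11. #11 push(56), leaving stack <80,13,11,56>
12. #12 push(9), leaving stack <80,13,11,56,9>

linearizable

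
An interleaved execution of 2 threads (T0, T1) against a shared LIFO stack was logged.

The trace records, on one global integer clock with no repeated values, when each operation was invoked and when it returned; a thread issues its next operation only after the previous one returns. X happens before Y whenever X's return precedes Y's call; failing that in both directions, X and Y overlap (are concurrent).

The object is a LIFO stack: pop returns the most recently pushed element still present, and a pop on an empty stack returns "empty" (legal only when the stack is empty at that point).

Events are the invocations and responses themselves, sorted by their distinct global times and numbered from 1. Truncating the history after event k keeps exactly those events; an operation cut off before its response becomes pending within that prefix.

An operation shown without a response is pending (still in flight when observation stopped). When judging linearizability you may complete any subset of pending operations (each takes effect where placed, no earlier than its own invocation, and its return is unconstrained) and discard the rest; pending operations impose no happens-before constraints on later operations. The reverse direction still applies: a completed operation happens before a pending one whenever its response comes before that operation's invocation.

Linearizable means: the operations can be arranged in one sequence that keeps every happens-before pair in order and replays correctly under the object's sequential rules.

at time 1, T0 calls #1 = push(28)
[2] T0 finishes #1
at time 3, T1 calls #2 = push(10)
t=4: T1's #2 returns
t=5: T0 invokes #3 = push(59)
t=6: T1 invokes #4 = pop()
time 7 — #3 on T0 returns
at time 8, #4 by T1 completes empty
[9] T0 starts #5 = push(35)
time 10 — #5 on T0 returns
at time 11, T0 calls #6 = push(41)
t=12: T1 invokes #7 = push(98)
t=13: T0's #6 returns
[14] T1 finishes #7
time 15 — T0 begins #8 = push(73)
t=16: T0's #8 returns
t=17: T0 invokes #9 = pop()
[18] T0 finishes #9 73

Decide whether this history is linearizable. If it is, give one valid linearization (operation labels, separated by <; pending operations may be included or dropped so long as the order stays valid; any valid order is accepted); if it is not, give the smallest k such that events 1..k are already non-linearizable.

not linearizable — minimal violating prefix: 8 events

cut after 7 events: linearizable; cut after 8 events (#4 responds, time 8): not linearizable
real-time-consistent orders of the 4 completed operations: 2 — all fail the LIFO stack replay
sample order #1, #2, #3, #4 stalls at step 4 — #4 pop() → empty has no legal effect
sample order #1, #2, #4, #3 stalls at step 3 — #4 pop() → empty has no legal effect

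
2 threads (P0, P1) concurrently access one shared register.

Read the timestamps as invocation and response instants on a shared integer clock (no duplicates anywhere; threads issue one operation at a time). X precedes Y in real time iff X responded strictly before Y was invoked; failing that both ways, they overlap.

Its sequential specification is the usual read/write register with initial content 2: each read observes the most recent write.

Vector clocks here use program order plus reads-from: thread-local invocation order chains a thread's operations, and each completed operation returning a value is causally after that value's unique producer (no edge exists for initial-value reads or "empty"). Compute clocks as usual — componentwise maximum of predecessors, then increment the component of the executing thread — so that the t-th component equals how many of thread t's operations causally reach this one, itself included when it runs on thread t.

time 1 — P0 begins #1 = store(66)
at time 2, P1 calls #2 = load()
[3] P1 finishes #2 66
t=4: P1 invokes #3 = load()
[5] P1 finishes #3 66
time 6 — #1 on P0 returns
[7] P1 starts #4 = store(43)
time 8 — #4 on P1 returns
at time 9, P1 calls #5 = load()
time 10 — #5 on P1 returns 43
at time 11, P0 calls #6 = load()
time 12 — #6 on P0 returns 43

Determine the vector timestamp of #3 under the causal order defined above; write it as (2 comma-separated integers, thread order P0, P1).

(1, 2)

invoked at 1, #1 has no predecessors; its own P0 bump gives (1, 0)
#2 (invocation 2): componentwise max over VC(#1)=(1, 0), +1 at P1, giving (1, 1)
#3 (invocation 4): componentwise max over VC(#1)=(1, 0), VC(#2)=(1, 1), +1 at P1, giving (1, 2)
#4 (invocation 7): componentwise max over VC(#3)=(1, 2), +1 at P1, giving (1, 3)
#5 (invocation 9): componentwise max over VC(#4)=(1, 3), +1 at P1, giving (1, 4)
#6 (invocation 11): componentwise max over VC(#1)=(1, 0), VC(#4)=(1, 3), +1 at P0, giving (2, 3)
target: VC(#3) = (1, 2)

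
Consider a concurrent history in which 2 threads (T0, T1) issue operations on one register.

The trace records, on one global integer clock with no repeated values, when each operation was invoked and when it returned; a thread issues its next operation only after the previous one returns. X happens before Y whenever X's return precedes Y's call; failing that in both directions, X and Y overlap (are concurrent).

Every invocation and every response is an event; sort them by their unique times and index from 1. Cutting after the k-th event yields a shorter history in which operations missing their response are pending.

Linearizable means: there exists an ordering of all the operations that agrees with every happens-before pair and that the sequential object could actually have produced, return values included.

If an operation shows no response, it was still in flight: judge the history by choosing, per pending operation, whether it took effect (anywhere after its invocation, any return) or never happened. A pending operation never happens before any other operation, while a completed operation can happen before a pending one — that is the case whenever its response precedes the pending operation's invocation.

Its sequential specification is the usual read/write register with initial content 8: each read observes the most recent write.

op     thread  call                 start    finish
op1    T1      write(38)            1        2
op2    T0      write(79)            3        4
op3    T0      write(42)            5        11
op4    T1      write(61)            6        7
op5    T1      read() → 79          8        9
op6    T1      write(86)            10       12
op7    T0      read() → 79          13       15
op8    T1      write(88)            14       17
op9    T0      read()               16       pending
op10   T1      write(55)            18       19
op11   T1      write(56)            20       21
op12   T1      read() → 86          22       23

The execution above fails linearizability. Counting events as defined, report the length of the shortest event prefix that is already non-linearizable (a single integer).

9

a valid linearization of events 1..8 exists, for instance op1, op2, op3, op4:
after step 1 (op1 write(38)): value 38
after step 2 (op2 write(79)): value 79
after step 3 (op3 write(42) (pending, included)): value 42
after step 4 (op4 write(61)): value 61
adding event 9 (op5 responds at 9) leaves no legal real-time order
no escape via the 1 pending operation (op3): every completion choice fails
take op1, op2, op4, op5 (pending dropped): step 4 already fails, because op5 read() → 79 cannot occur there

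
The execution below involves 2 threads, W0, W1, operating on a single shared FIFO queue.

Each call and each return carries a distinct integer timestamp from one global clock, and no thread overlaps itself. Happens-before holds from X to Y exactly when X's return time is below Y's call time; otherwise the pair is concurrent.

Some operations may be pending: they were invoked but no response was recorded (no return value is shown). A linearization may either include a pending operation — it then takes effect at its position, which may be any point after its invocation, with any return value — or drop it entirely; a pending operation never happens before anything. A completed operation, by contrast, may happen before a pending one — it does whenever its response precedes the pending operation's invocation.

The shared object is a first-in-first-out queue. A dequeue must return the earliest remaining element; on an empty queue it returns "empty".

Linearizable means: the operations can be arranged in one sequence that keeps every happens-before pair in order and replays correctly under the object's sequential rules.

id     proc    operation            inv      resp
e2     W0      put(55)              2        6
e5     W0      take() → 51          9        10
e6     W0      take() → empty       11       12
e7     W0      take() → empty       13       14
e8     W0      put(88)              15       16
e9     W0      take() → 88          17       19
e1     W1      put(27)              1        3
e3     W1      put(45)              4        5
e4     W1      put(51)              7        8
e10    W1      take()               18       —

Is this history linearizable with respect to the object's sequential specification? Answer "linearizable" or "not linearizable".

cut after 9 events: linearizable; cut after 10 events (e5 responds, time 10): not linearizable
every one of the 3 real-time-consistent orders over 5 completed FIFO queue ops fails the sequential spec
e.g. e1, e2, e3, e4, e5: illegal at step 5, since e5 take() → 51 cannot apply there
e.g. e1, e3, e2, e4, e5: illegal at step 5, since e5 take() → 51 cannot apply there

not linearizable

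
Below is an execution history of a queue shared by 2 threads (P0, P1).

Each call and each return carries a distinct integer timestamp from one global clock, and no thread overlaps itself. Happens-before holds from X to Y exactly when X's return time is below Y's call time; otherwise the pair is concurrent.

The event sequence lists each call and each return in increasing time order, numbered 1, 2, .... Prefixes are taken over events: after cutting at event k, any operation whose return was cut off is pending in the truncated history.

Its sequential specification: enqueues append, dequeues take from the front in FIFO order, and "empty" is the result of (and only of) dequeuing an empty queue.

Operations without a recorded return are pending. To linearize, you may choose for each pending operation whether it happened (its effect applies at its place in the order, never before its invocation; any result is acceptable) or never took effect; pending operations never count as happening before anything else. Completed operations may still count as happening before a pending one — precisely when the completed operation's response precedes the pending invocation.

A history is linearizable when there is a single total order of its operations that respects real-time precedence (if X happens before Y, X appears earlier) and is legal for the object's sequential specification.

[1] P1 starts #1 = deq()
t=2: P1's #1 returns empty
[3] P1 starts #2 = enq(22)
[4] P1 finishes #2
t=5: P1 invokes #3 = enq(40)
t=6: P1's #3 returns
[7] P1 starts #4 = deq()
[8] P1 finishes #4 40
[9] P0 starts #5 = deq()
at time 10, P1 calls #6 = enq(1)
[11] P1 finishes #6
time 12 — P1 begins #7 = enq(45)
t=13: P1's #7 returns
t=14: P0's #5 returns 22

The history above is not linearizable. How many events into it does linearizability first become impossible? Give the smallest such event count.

a valid linearization of events 1..7 exists, for instance #1, #2, #3:
1. #1 deq() → empty, leaving queue <>
2. #2 enq(22), leaving queue <22>
3. #3 enq(40), leaving queue <22,40>
once event 8 joins (#4's response, time 8), exhaustive search finds no witness
e.g. #1, #2, #3, #4: illegal at step 4, since #4 deq() → 40 cannot apply there

8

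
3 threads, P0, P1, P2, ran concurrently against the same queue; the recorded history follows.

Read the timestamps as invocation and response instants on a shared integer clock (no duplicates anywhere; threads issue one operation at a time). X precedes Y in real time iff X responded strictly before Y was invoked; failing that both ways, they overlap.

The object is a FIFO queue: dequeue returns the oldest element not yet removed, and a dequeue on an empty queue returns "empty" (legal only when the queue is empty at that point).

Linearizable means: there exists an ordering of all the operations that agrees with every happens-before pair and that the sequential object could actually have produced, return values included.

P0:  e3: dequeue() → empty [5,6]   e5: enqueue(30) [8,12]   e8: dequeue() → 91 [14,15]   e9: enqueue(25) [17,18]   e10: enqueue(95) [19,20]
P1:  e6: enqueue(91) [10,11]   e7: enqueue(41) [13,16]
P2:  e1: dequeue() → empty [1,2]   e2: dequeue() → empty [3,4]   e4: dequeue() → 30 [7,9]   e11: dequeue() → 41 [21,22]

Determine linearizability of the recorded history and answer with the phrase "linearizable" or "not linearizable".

one valid linearization: e1, e2, e3, e5, e4, e6, e7, e8, e9, e10, e11
after step 1 (e1 dequeue() → empty): queue <>
after step 2 (e2 dequeue() → empty): queue <>
after step 3 (e3 dequeue() → empty): queue <>
after step 4 (e5 enqueue(30)): queue <30>
after step 5 (e4 dequeue() → 30): queue <>
after step 6 (e6 enqueue(91)): queue <91>
after step 7 (e7 enqueue(41)): queue <91,41>
after step 8 (e8 dequeue() → 91): queue <41>
after step 9 (e9 enqueue(25)): queue <41,25>
after step 10 (e10 enqueue(95)): queue <41,25,95>
after step 11 (e11 dequeue() → 41): queue <25,95>

linearizable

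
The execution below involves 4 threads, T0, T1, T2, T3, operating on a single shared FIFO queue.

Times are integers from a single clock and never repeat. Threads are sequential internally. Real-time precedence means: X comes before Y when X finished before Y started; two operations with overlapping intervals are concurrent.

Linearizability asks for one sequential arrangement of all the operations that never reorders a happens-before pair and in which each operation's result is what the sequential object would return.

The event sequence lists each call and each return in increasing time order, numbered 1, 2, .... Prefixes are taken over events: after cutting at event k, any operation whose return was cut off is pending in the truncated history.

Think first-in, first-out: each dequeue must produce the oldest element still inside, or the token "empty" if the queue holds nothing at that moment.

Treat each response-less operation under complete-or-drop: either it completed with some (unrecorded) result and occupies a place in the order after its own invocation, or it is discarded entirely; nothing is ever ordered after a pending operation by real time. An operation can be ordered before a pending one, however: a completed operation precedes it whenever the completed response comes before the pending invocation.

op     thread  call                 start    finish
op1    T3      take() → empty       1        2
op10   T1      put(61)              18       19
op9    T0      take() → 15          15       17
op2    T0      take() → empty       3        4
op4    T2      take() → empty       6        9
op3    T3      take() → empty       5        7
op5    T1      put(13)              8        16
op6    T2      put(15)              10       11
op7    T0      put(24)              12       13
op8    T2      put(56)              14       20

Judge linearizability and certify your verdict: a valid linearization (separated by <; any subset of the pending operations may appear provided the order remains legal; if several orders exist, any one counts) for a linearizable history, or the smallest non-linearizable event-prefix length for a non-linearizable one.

linearizable — witness: op1 < op2 < op3 < op4 < op6 < op5 < op7 < op8 < op9 < op10

step 1: op1 take() → empty — queue <>
step 2: op2 take() → empty — queue <>
step 3: op3 take() → empty — queue <>
step 4: op4 take() → empty — queue <>
step 5: op6 put(15) — queue <15>
step 6: op5 put(13) — queue <15,13>
step 7: op7 put(24) — queue <15,13,24>
step 8: op8 put(56) — queue <15,13,24,56>
step 9: op9 take() → 15 — queue <13,24,56>
step 10: op10 put(61) — queue <13,24,56,61>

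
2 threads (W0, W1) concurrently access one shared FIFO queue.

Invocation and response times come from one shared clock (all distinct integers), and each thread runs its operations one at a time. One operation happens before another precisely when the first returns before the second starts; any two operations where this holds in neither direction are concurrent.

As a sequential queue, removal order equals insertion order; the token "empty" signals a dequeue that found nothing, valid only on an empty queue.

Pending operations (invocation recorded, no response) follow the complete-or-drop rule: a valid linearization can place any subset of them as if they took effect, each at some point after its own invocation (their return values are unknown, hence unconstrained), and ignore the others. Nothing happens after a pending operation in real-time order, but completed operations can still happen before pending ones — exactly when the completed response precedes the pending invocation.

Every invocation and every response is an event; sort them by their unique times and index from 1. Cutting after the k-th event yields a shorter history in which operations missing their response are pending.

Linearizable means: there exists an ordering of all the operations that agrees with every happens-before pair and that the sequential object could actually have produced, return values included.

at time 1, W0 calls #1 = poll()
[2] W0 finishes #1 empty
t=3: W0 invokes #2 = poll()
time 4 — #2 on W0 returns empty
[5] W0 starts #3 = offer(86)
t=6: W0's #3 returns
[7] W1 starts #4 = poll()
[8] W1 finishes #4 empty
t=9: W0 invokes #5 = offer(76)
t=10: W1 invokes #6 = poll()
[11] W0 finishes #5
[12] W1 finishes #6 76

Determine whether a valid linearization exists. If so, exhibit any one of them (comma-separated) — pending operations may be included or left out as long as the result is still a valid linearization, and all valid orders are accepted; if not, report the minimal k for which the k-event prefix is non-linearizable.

already the first 8 events (up to #4's response at time 8) admit no linearization; the first 7 still do
exactly one order of the 4 completed ops respects real time; the FIFO queue replay fails
sample order #1, #2, #3, #4 stalls at step 4 — #4 poll() → empty has no legal effect

not linearizable — minimal violating prefix: 8 events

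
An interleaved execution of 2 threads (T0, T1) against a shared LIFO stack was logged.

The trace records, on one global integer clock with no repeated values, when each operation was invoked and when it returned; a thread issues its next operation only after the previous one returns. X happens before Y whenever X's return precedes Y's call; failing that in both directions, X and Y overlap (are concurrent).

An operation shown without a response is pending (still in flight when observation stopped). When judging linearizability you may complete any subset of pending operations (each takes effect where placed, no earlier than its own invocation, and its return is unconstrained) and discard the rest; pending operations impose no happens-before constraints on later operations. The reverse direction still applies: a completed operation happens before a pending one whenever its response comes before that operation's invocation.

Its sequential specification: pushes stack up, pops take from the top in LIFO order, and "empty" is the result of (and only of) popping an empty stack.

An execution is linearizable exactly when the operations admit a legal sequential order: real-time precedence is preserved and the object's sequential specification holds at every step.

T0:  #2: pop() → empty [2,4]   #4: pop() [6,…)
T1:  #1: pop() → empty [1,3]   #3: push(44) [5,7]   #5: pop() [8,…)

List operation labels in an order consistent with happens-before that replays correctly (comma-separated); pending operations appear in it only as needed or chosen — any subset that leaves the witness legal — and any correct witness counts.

after step 1 (#1 pop() → empty): stack <>
after step 2 (#2 pop() → empty): stack <>
after step 3 (#3 push(44)): stack <44>

#1, #2, #3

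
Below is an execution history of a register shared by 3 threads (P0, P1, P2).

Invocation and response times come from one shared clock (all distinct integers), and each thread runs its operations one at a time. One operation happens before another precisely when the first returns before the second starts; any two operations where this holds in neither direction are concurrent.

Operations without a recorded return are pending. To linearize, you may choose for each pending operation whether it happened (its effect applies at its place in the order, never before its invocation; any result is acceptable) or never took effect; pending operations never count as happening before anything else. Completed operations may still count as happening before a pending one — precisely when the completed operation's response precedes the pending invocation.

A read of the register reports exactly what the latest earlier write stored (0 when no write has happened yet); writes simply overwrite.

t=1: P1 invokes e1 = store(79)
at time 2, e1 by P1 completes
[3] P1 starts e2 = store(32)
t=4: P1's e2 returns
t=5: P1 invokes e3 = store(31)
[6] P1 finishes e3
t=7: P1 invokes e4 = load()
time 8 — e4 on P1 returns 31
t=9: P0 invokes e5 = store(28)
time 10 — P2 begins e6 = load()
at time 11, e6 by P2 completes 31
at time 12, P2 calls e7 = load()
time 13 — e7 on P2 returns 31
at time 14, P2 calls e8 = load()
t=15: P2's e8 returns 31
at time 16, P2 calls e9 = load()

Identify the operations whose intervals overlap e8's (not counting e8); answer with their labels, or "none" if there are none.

e8 spans [14,15]; an op avoiding the whole window 14..15 is ordered, any other is concurrent
e1 [1,2]: before
e2 [3,4]: before
e3 [5,6]: before
e4 [7,8]: before
e5 [9,…): concurrent
e6 [10,11]: before
e7 [12,13]: before
e9 [16,…): after

e5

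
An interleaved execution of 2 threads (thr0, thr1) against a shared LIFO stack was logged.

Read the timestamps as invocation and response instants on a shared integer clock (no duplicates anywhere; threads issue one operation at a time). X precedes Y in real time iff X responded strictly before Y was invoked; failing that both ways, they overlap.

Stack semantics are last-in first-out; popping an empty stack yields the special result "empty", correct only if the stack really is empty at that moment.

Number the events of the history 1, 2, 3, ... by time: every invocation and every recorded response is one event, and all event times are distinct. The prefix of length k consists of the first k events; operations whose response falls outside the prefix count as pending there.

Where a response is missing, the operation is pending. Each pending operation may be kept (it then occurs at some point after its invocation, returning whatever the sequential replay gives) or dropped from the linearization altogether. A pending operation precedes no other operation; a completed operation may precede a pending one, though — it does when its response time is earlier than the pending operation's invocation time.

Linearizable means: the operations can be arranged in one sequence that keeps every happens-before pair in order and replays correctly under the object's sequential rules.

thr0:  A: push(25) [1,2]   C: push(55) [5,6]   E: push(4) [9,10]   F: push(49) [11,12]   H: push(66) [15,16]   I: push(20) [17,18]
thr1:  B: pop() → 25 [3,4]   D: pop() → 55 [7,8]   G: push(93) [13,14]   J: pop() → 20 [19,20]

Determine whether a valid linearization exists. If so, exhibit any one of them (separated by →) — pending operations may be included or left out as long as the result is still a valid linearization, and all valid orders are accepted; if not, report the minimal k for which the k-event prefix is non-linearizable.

linearizable — witness: A → B → C → D → E → F → G → H → I → J

step 1: A push(25) — stack <25>
step 2: B pop() → 25 — stack <>
step 3: C push(55) — stack <55>
step 4: D pop() → 55 — stack <>
step 5: E push(4) — stack <4>
step 6: F push(49) — stack <4,49>
step 7: G push(93) — stack <4,49,93>
step 8: H push(66) — stack <4,49,93,66>
step 9: I push(20) — stack <4,49,93,66,20>
step 10: J pop() → 20 — stack <4,49,93,66>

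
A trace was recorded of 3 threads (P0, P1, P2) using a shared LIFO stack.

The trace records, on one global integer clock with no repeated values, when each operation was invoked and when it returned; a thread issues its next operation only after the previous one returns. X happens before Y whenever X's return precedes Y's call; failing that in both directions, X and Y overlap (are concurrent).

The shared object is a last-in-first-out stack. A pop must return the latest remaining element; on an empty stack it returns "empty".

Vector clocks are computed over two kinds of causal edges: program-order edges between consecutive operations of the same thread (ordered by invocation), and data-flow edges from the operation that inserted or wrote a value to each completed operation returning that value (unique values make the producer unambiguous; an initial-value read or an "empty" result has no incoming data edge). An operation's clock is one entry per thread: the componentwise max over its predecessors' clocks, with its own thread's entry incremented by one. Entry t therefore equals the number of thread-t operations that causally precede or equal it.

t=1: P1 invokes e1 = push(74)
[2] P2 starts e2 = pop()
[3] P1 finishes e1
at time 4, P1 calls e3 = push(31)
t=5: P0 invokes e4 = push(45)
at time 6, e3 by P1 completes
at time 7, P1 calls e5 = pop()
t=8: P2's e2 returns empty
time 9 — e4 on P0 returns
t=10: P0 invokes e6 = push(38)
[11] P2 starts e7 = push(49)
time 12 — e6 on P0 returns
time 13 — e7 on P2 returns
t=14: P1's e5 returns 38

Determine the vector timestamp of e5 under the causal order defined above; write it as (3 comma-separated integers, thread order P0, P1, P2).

invoked at 2, e2 has no predecessors; its own P2 bump gives (0, 0, 1)
invoked at 1, e1 has no predecessors; its own P1 bump gives (0, 1, 0)
invoked at 5, e4 has no predecessors; its own P0 bump gives (1, 0, 0)
VC(e7, invoked at 11): max of VC(e2)=(0, 0, 1), then +1 on thread P2 → (0, 0, 2)
VC(e3, invoked at 4): max of VC(e1)=(0, 1, 0), then +1 on thread P1 → (0, 2, 0)
VC(e6, invoked at 10): max of VC(e4)=(1, 0, 0), then +1 on thread P0 → (2, 0, 0)
VC(e5, invoked at 7): max of VC(e3)=(0, 2, 0), VC(e6)=(2, 0, 0), then +1 on thread P1 → (2, 3, 0)
target: VC(e5) = (2, 3, 0)

(2, 3, 0)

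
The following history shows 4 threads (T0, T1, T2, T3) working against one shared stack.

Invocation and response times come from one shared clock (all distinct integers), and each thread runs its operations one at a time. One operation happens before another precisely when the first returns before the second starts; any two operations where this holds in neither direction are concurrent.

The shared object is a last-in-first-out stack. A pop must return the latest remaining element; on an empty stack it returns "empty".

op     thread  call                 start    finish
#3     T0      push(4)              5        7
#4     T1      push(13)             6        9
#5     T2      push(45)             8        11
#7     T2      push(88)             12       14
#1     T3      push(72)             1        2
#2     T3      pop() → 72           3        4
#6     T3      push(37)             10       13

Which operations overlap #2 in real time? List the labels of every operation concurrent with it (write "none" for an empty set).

concurrent with #2 ([3,4]): every op whose interval crosses 3..4
#1 [1,2]: before
#3 [5,7]: after
#4 [6,9]: after
#5 [8,11]: after
#6 [10,13]: after
#7 [12,14]: after

none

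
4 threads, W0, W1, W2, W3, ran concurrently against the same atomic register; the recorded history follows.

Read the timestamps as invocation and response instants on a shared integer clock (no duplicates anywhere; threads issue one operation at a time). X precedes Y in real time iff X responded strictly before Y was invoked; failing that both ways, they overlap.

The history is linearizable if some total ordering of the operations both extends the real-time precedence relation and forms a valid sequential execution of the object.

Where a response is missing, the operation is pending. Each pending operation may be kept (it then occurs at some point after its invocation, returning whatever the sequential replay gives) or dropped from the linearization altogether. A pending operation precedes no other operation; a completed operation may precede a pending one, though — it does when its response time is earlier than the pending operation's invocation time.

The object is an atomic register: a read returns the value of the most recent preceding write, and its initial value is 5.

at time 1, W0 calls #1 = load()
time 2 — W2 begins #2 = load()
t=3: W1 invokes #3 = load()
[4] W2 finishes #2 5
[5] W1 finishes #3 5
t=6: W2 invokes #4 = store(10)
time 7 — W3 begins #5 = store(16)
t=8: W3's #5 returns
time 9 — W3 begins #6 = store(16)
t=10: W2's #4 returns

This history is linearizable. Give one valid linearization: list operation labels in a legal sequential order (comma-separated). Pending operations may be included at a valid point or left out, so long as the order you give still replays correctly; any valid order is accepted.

#1, #2, #3, #4, #5

step 1: #1 load() (pending, included) — value 5
step 2: #2 load() → 5 — value 5
step 3: #3 load() → 5 — value 5
step 4: #4 store(10) — value 10
step 5: #5 store(16) — value 16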